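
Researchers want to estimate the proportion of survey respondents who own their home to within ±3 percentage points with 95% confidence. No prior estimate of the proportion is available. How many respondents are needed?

n = 1068

For a proportion with margin E = 0.03 at 95% confidence, z = 1.960.
With no prior estimate, use p = 0.5, which maximizes p(1−p) at 0.25.
n = 0.25 × (z/E)² = 0.25 × (1.960/0.03)² = 1067.11
Round up: n = 1068.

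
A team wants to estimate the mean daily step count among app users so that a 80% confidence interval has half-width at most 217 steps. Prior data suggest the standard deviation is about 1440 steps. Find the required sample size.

For a mean, the margin of error is E = z·σ/√n, so n = (zσ/E)².
At 80% confidence, z = 1.282.
n = (1.282 × 1440 / 217)² = 72.37
Round up: n = 73.

73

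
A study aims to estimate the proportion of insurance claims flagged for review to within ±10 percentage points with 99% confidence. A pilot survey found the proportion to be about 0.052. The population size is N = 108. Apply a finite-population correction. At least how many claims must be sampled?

For a proportion with margin E = 0.1 at 99% confidence, z = 2.576.
n = p̂(1−p̂)(z/E)² = 0.052 × 0.948 × (2.576/0.1)² = 32.71 — call this n₀.
Finite-population correction with N = 108: n = n₀ / (1 + (n₀−1)/N) = 32.71 / 1.294 = 25.28
Round up: n = 26.

n = 26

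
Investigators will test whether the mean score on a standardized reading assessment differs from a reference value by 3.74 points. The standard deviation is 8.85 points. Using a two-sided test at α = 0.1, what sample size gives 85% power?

For a one-sample z-test, n = ((z_{α/2} + z_β)·σ/δ)².
z_{α/2} = 1.645 (two-sided α = 0.1); z_β = 1.036 (power 85% → β = 0.15).
n = (2.681 × 8.85 / 3.74)² = 40.25
Round up: n = 41.

41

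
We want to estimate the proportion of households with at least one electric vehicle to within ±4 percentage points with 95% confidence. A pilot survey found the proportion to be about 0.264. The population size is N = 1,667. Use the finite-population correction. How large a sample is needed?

365

For a proportion with margin E = 0.04 at 95% confidence, z = 1.960.
n = p̂(1−p̂)(z/E)² = 0.264 × 0.736 × (1.960/0.04)² = 466.52 — call this n₀.
Finite-population correction with N = 1,667: n = n₀ / (1 + (n₀−1)/N) = 466.52 / 1.279 = 364.75
Round up: n = 365.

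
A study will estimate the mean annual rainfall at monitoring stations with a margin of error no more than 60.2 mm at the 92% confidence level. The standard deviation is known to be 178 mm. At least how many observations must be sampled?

For a mean, the margin of error is E = z·σ/√n, so n = (zσ/E)².
At 92% confidence, z = 1.751.
n = (1.751 × 178 / 60.2)² = 26.81
Round up: n = 27.

27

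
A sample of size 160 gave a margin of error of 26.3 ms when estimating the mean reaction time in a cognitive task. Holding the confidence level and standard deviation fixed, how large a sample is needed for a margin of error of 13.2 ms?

Margin of error scales as 1/√n, so n₂ = n₁·(E₁/E₂)².
n₂ = 160 × (26.3/13.2)² = 160 × 3.97 = 635.20
Round up: n₂ = 636.

636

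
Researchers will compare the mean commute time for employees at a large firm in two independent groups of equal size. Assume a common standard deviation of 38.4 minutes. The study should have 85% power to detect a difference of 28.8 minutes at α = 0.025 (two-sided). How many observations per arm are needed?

For two equal groups, n per group = 2·((z_{α/2} + z_β)·σ/δ)².
z_{α/2} = 2.241; z_β = 1.036 (power 85%).
n = 2 × (3.277 × 38.4 / 28.8)² = 2 × 19.09 = 38.18
Round up: n = 39 per group.

39 per group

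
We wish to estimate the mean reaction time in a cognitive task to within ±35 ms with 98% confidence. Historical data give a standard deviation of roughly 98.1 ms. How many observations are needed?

43

For a mean, the margin of error is E = z·σ/√n, so n = (zσ/E)².
At 98% confidence, z = 2.326.
n = (2.326 × 98.1 / 35)² = 42.50
Round up: n = 43.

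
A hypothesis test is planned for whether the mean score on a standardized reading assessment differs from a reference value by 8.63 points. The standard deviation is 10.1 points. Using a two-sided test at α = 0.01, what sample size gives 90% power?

For a one-sample z-test, n = ((z_{α/2} + z_β)·σ/δ)².
z_{α/2} = 2.576 (two-sided α = 0.01); z_β = 1.282 (power 90% → β = 0.1).
n = (3.858 × 10.1 / 8.63)² = 20.39
Round up: n = 21.

21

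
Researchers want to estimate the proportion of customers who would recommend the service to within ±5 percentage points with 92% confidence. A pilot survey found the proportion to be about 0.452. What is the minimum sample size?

For a proportion with margin E = 0.05 at 92% confidence, z = 1.751.
n = p̂(1−p̂)(z/E)² = 0.452 × 0.548 × (1.751/0.05)² = 303.77
Round up: n = 304.

304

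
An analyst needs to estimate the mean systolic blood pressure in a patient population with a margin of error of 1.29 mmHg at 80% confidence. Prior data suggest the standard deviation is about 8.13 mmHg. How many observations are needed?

For a mean, the margin of error is E = z·σ/√n, so n = (zσ/E)².
At 80% confidence, z = 1.282.
n = (1.282 × 8.13 / 1.29)² = 65.28
Round up: n = 66.

66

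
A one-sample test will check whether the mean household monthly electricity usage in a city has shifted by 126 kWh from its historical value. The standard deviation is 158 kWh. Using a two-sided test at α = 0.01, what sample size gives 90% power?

For a one-sample z-test, n = ((z_{α/2} + z_β)·σ/δ)².
z_{α/2} = 2.576 (two-sided α = 0.01); z_β = 1.282 (power 90% → β = 0.1).
n = (3.858 × 158 / 126)² = 23.40
Round up: n = 24.

n = 24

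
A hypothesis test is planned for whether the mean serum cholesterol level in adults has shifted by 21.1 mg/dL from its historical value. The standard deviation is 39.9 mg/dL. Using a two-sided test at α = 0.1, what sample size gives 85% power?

For a one-sample z-test, n = ((z_{α/2} + z_β)·σ/δ)².
z_{α/2} = 1.645 (two-sided α = 0.1); z_β = 1.036 (power 85% → β = 0.15).
n = (2.681 × 39.9 / 21.1)² = 25.70
Round up: n = 26.

n = 26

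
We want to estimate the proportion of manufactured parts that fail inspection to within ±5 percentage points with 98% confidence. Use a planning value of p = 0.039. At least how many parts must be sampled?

82

For a proportion with margin E = 0.05 at 98% confidence, z = 2.326.
n = p̂(1−p̂)(z/E)² = 0.039 × 0.961 × (2.326/0.05)² = 81.11
Round up: n = 82.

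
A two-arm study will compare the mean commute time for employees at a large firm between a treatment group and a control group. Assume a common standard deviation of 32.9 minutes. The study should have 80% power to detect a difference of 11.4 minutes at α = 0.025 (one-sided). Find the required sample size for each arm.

For two equal groups, n per group = 2·((z_α + z_β)·σ/δ)².
z_α = 1.960; z_β = 0.842 (power 80%).
n = 2 × (2.802 × 32.9 / 11.4)² = 2 × 65.39 = 130.78
Round up: n = 131 per group.

131 per group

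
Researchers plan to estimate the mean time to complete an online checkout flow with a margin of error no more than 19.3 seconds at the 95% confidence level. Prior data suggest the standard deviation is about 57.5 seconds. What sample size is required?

For a mean, the margin of error is E = z·σ/√n, so n = (zσ/E)².
At 95% confidence, z = 1.960.
n = (1.960 × 57.5 / 19.3)² = 34.10
Round up: n = 35.

35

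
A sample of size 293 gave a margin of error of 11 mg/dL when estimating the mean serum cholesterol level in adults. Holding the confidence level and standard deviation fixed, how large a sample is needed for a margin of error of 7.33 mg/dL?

660

Margin of error scales as 1/√n, so n₂ = n₁·(E₁/E₂)².
n₂ = 293 × (11/7.33)² = 293 × 2.252 = 659.84
Round up: n₂ = 660.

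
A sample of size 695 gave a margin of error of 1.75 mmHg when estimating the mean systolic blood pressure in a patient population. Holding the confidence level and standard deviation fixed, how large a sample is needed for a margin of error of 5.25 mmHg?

Margin of error scales as 1/√n, so n₂ = n₁·(E₁/E₂)².
n₂ = 695 × (1.75/5.25)² = 695 × 0.1111 = 77.21
Round up: n₂ = 78.

78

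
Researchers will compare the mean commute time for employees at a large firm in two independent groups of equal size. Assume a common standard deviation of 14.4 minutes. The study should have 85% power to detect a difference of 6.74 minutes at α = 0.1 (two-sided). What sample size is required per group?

For two equal groups, n per group = 2·((z_{α/2} + z_β)·σ/δ)².
z_{α/2} = 1.645; z_β = 1.036 (power 85%).
n = 2 × (2.681 × 14.4 / 6.74)² = 2 × 32.81 = 65.62
Round up: n = 66 per group.

66 per group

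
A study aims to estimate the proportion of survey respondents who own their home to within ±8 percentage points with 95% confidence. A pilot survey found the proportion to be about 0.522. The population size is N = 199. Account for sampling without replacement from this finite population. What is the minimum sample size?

n = 86

For a proportion with margin E = 0.08 at 95% confidence, z = 1.960.
n = p̂(1−p̂)(z/E)² = 0.522 × 0.478 × (1.960/0.08)² = 149.77 — call this n₀.
Finite-population correction with N = 199: n = n₀ / (1 + (n₀−1)/N) = 149.77 / 1.748 = 85.68
Round up: n = 86.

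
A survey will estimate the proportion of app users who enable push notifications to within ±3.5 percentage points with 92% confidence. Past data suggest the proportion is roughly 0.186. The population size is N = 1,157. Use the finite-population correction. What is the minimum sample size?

For a proportion with margin E = 0.035 at 92% confidence, z = 1.751.
n = p̂(1−p̂)(z/E)² = 0.186 × 0.814 × (1.751/0.035)² = 378.94 — call this n₀.
Finite-population correction with N = 1,157: n = n₀ / (1 + (n₀−1)/N) = 378.94 / 1.327 = 285.56
Round up: n = 286.

286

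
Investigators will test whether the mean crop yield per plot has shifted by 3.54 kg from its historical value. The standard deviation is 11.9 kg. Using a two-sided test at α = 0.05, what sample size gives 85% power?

For a one-sample z-test, n = ((z_{α/2} + z_β)·σ/δ)².
z_{α/2} = 1.960 (two-sided α = 0.05); z_β = 1.036 (power 85% → β = 0.15).
n = (2.996 × 11.9 / 3.54)² = 101.43
Round up: n = 102.

102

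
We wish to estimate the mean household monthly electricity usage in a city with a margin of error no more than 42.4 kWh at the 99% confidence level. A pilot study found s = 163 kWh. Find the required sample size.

99

For a mean, the margin of error is E = z·σ/√n, so n = (zσ/E)².
At 99% confidence, z = 2.576.
n = (2.576 × 163 / 42.4)² = 98.07
Round up: n = 99.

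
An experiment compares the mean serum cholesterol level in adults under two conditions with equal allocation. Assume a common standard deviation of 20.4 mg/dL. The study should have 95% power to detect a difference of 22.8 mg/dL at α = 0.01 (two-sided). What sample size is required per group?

29 per group

For two equal groups, n per group = 2·((z_{α/2} + z_β)·σ/δ)².
z_{α/2} = 2.576; z_β = 1.645 (power 95%).
n = 2 × (4.221 × 20.4 / 22.8)² = 2 × 14.26 = 28.52
Round up: n = 29 per group.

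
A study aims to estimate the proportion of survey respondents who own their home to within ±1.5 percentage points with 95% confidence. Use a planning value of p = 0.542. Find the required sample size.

4239

For a proportion with margin E = 0.015 at 95% confidence, z = 1.960.
n = p̂(1−p̂)(z/E)² = 0.542 × 0.458 × (1.960/0.015)² = 4238.33
Round up: n = 4239.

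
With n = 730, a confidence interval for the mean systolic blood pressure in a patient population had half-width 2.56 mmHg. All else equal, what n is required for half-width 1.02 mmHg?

Margin of error scales as 1/√n, so n₂ = n₁·(E₁/E₂)².
n₂ = 730 × (2.56/1.02)² = 730 × 6.299 = 4598.27
Round up: n₂ = 4599.

4599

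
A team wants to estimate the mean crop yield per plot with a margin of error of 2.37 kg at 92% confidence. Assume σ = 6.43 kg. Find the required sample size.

For a mean, the margin of error is E = z·σ/√n, so n = (zσ/E)².
At 92% confidence, z = 1.751.
n = (1.751 × 6.43 / 2.37)² = 22.57
Round up: n = 23.

n = 23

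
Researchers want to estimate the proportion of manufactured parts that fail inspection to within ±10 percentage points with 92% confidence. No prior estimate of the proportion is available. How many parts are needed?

77

For a proportion with margin E = 0.1 at 92% confidence, z = 1.751.
With no prior estimate, use p = 0.5, which maximizes p(1−p) at 0.25.
n = 0.25 × (z/E)² = 0.25 × (1.751/0.1)² = 76.65
Round up: n = 77.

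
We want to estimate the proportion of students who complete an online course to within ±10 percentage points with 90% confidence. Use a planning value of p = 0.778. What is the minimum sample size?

47

For a proportion with margin E = 0.1 at 90% confidence, z = 1.645.
n = p̂(1−p̂)(z/E)² = 0.778 × 0.222 × (1.645/0.1)² = 46.74
Round up: n = 47.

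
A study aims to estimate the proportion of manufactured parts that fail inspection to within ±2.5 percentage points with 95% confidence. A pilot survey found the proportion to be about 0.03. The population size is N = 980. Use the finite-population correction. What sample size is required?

n = 152

For a proportion with margin E = 0.025 at 95% confidence, z = 1.960.
n = p̂(1−p̂)(z/E)² = 0.03 × 0.97 × (1.960/0.025)² = 178.86 — call this n₀.
Finite-population correction with N = 980: n = n₀ / (1 + (n₀−1)/N) = 178.86 / 1.181 = 151.45
Round up: n = 152.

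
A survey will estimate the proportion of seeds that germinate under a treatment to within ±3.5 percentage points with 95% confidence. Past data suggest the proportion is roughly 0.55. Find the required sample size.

777

For a proportion with margin E = 0.035 at 95% confidence, z = 1.960.
n = p̂(1−p̂)(z/E)² = 0.55 × 0.45 × (1.960/0.035)² = 776.16
Round up: n = 777.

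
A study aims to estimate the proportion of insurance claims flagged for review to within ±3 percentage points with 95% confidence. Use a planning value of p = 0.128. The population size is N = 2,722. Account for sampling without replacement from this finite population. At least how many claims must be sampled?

406

For a proportion with margin E = 0.03 at 95% confidence, z = 1.960.
n = p̂(1−p̂)(z/E)² = 0.128 × 0.872 × (1.960/0.03)² = 476.43 — call this n₀.
Finite-population correction with N = 2,722: n = n₀ / (1 + (n₀−1)/N) = 476.43 / 1.175 = 405.47
Round up: n = 406.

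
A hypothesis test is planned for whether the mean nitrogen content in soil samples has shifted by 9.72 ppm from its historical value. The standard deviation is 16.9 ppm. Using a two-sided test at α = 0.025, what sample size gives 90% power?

For a one-sample z-test, n = ((z_{α/2} + z_β)·σ/δ)².
z_{α/2} = 2.241 (two-sided α = 0.025); z_β = 1.282 (power 90% → β = 0.1).
n = (3.523 × 16.9 / 9.72)² = 37.52
Round up: n = 38.

38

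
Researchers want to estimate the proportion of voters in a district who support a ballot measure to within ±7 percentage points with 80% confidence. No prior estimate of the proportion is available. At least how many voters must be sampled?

For a proportion with margin E = 0.07 at 80% confidence, z = 1.282.
With no prior estimate, use p = 0.5, which maximizes p(1−p) at 0.25.
n = 0.25 × (z/E)² = 0.25 × (1.282/0.07)² = 83.85
Round up: n = 84.

84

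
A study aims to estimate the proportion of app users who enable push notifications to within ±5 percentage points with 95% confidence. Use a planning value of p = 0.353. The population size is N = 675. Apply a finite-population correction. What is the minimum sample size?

For a proportion with margin E = 0.05 at 95% confidence, z = 1.960.
n = p̂(1−p̂)(z/E)² = 0.353 × 0.647 × (1.960/0.05)² = 350.95 — call this n₀.
Finite-population correction with N = 675: n = n₀ / (1 + (n₀−1)/N) = 350.95 / 1.518 = 231.19
Round up: n = 232.

232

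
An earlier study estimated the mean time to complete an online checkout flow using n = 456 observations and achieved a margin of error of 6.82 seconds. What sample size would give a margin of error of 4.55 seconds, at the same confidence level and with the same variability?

1025

Margin of error scales as 1/√n, so n₂ = n₁·(E₁/E₂)².
n₂ = 456 × (6.82/4.55)² = 456 × 2.247 = 1024.63
Round up: n₂ = 1025.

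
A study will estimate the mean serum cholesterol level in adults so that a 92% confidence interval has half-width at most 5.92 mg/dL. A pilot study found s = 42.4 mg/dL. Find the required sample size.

For a mean, the margin of error is E = z·σ/√n, so n = (zσ/E)².
At 92% confidence, z = 1.751.
n = (1.751 × 42.4 / 5.92)² = 157.28
Round up: n = 158.

158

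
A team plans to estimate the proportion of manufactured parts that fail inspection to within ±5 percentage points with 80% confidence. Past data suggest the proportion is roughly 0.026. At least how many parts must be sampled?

For a proportion with margin E = 0.05 at 80% confidence, z = 1.282.
n = p̂(1−p̂)(z/E)² = 0.026 × 0.974 × (1.282/0.05)² = 16.65
Round up: n = 17.

17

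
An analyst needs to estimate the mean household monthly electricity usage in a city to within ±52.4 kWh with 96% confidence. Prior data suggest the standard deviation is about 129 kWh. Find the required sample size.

n = 26

For a mean, the margin of error is E = z·σ/√n, so n = (zσ/E)².
At 96% confidence, z = 2.054.
n = (2.054 × 129 / 52.4)² = 25.57
Round up: n = 26.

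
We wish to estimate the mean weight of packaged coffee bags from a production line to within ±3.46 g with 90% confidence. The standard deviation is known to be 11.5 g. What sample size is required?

30

For a mean, the margin of error is E = z·σ/√n, so n = (zσ/E)².
At 90% confidence, z = 1.645.
n = (1.645 × 11.5 / 3.46)² = 29.89
Round up: n = 30.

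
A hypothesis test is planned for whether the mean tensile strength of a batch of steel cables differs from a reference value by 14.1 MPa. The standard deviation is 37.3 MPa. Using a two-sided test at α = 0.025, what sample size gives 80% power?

For a one-sample z-test, n = ((z_{α/2} + z_β)·σ/δ)².
z_{α/2} = 2.241 (two-sided α = 0.025); z_β = 0.842 (power 80% → β = 0.2).
n = (3.083 × 37.3 / 14.1)² = 66.52
Round up: n = 67.

n = 67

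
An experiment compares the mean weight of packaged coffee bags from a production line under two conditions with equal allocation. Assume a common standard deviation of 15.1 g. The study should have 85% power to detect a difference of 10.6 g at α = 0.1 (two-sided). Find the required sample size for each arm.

For two equal groups, n per group = 2·((z_{α/2} + z_β)·σ/δ)².
z_{α/2} = 1.645; z_β = 1.036 (power 85%).
n = 2 × (2.681 × 15.1 / 10.6)² = 2 × 14.59 = 29.18
Round up: n = 30 per group.

30 per group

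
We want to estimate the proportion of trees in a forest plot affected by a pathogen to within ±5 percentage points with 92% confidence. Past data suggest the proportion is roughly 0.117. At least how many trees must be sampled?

For a proportion with margin E = 0.05 at 92% confidence, z = 1.751.
n = p̂(1−p̂)(z/E)² = 0.117 × 0.883 × (1.751/0.05)² = 126.70
Round up: n = 127.

n = 127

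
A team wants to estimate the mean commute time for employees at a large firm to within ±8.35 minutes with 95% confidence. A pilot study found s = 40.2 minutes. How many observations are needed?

90

For a mean, the margin of error is E = z·σ/√n, so n = (zσ/E)².
At 95% confidence, z = 1.960.
n = (1.960 × 40.2 / 8.35)² = 89.04
Round up: n = 90.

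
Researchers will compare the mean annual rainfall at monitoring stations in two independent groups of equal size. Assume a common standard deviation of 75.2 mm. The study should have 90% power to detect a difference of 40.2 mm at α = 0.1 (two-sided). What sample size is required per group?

60 per group

For two equal groups, n per group = 2·((z_{α/2} + z_β)·σ/δ)².
z_{α/2} = 1.645; z_β = 1.282 (power 90%).
n = 2 × (2.927 × 75.2 / 40.2)² = 2 × 29.98 = 59.96
Round up: n = 60 per group.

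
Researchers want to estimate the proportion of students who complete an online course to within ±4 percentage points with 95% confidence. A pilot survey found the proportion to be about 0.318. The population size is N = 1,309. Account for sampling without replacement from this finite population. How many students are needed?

For a proportion with margin E = 0.04 at 95% confidence, z = 1.960.
n = p̂(1−p̂)(z/E)² = 0.318 × 0.682 × (1.960/0.04)² = 520.72 — call this n₀.
Finite-population correction with N = 1,309: n = n₀ / (1 + (n₀−1)/N) = 520.72 / 1.397 = 372.74
Round up: n = 373.

n = 373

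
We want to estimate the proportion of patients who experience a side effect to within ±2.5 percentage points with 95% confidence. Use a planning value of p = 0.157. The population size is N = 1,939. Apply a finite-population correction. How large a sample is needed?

574

For a proportion with margin E = 0.025 at 95% confidence, z = 1.960.
n = p̂(1−p̂)(z/E)² = 0.157 × 0.843 × (1.960/0.025)² = 813.50 — call this n₀.
Finite-population correction with N = 1,939: n = n₀ / (1 + (n₀−1)/N) = 813.50 / 1.419 = 573.29
Round up: n = 574.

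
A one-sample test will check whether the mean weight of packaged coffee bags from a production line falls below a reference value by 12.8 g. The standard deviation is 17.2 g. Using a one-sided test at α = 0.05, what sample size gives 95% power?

20

For a one-sample z-test, n = ((z_α + z_β)·σ/δ)².
z_α = 1.645 (one-sided α = 0.05); z_β = 1.645 (power 95% → β = 0.05).
n = (3.290 × 17.2 / 12.8)² = 19.54
Round up: n = 20.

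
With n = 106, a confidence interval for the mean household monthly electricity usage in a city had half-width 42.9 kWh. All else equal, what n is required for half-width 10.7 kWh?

Margin of error scales as 1/√n, so n₂ = n₁·(E₁/E₂)².
n₂ = 106 × (42.9/10.7)² = 106 × 16.07 = 1703.42
Round up: n₂ = 1704.

1704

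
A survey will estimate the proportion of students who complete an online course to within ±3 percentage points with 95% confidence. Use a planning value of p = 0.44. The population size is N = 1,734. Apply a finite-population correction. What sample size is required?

For a proportion with margin E = 0.03 at 95% confidence, z = 1.960.
n = p̂(1−p̂)(z/E)² = 0.44 × 0.56 × (1.960/0.03)² = 1051.74 — call this n₀.
Finite-population correction with N = 1,734: n = n₀ / (1 + (n₀−1)/N) = 1051.74 / 1.606 = 654.88
Round up: n = 655.

655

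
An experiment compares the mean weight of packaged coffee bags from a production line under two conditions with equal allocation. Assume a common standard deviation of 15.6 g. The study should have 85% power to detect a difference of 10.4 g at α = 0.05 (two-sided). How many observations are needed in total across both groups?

For two equal groups, n per group = 2·((z_{α/2} + z_β)·σ/δ)².
z_{α/2} = 1.960; z_β = 1.036 (power 85%).
n = 2 × (2.996 × 15.6 / 10.4)² = 2 × 20.20 = 40.40
Round up: n = 41 per group.
Total across both groups: 2 × 41 = 82.

82 total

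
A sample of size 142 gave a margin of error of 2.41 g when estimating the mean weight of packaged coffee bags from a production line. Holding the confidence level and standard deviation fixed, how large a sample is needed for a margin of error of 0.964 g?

Margin of error scales as 1/√n, so n₂ = n₁·(E₁/E₂)².
n₂ = 142 × (2.41/0.964)² = 142 × 6.25 = 887.50
Round up: n₂ = 888.

888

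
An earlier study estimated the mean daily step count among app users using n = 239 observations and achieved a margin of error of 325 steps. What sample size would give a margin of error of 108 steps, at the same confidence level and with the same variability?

Margin of error scales as 1/√n, so n₂ = n₁·(E₁/E₂)².
n₂ = 239 × (325/108)² = 239 × 9.056 = 2164.38
Round up: n₂ = 2165.

2165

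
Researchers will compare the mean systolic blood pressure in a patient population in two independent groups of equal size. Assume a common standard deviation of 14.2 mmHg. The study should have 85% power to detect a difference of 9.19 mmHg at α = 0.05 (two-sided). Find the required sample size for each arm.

For two equal groups, n per group = 2·((z_{α/2} + z_β)·σ/δ)².
z_{α/2} = 1.960; z_β = 1.036 (power 85%).
n = 2 × (2.996 × 14.2 / 9.19)² = 2 × 21.43 = 42.86
Round up: n = 43 per group.

43 per group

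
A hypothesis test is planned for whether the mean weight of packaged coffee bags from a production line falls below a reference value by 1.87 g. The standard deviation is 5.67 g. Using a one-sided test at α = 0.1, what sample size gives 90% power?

For a one-sample z-test, n = ((z_α + z_β)·σ/δ)².
z_α = 1.282 (one-sided α = 0.1); z_β = 1.282 (power 90% → β = 0.1).
n = (2.564 × 5.67 / 1.87)² = 60.44
Round up: n = 61.

61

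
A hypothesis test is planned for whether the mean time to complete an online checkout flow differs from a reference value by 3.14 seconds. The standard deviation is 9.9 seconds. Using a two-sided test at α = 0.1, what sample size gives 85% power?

72

For a one-sample z-test, n = ((z_{α/2} + z_β)·σ/δ)².
z_{α/2} = 1.645 (two-sided α = 0.1); z_β = 1.036 (power 85% → β = 0.15).
n = (2.681 × 9.9 / 3.14)² = 71.45
Round up: n = 72.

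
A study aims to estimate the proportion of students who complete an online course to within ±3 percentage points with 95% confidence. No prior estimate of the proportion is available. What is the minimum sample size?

1068

For a proportion with margin E = 0.03 at 95% confidence, z = 1.960.
With no prior estimate, use p = 0.5, which maximizes p(1−p) at 0.25.
n = 0.25 × (z/E)² = 0.25 × (1.960/0.03)² = 1067.11
Round up: n = 1068.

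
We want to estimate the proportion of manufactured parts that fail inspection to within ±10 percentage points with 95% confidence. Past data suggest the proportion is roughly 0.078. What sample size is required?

For a proportion with margin E = 0.1 at 95% confidence, z = 1.960.
n = p̂(1−p̂)(z/E)² = 0.078 × 0.922 × (1.960/0.1)² = 27.63
Round up: n = 28.

28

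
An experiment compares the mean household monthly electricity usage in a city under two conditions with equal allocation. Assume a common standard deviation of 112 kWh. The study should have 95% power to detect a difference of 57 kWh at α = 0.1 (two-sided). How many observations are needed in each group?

For two equal groups, n per group = 2·((z_{α/2} + z_β)·σ/δ)².
z_{α/2} = 1.645; z_β = 1.645 (power 95%).
n = 2 × (3.290 × 112 / 57)² = 2 × 41.79 = 83.58
Round up: n = 84 per group.

84 per group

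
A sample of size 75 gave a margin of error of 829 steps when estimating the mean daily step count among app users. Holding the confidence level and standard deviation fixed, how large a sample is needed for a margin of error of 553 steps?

Margin of error scales as 1/√n, so n₂ = n₁·(E₁/E₂)².
n₂ = 75 × (829/553)² = 75 × 2.247 = 168.52
Round up: n₂ = 169.

169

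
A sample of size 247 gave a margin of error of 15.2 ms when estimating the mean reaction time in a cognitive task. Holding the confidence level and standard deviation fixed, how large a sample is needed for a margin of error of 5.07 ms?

n = 2221

Margin of error scales as 1/√n, so n₂ = n₁·(E₁/E₂)².
n₂ = 247 × (15.2/5.07)² = 247 × 8.988 = 2220.04
Round up: n₂ = 2221.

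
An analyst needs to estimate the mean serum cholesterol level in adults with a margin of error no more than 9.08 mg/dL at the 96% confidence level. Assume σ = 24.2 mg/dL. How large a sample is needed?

n = 30

For a mean, the margin of error is E = z·σ/√n, so n = (zσ/E)².
At 96% confidence, z = 2.054.
n = (2.054 × 24.2 / 9.08)² = 29.97
Round up: n = 30.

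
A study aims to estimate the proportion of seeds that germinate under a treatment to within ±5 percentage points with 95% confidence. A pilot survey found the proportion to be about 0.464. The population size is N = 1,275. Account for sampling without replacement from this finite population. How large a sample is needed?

n = 295

For a proportion with margin E = 0.05 at 95% confidence, z = 1.960.
n = p̂(1−p̂)(z/E)² = 0.464 × 0.536 × (1.960/0.05)² = 382.17 — call this n₀.
Finite-population correction with N = 1,275: n = n₀ / (1 + (n₀−1)/N) = 382.17 / 1.299 = 294.20
Round up: n = 295.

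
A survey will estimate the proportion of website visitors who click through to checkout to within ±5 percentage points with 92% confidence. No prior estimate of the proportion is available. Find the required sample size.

For a proportion with margin E = 0.05 at 92% confidence, z = 1.751.
With no prior estimate, use p = 0.5, which maximizes p(1−p) at 0.25.
n = 0.25 × (z/E)² = 0.25 × (1.751/0.05)² = 306.60
Round up: n = 307.

307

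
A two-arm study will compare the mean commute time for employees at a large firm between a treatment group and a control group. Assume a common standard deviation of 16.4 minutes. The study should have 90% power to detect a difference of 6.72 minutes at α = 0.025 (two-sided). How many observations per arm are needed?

148 per group

For two equal groups, n per group = 2·((z_{α/2} + z_β)·σ/δ)².
z_{α/2} = 2.241; z_β = 1.282 (power 90%).
n = 2 × (3.523 × 16.4 / 6.72)² = 2 × 73.92 = 147.84
Round up: n = 148 per group.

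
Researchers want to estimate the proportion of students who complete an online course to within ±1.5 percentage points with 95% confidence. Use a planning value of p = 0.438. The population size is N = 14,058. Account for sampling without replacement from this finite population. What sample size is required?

3236

For a proportion with margin E = 0.015 at 95% confidence, z = 1.960.
n = p̂(1−p̂)(z/E)² = 0.438 × 0.562 × (1.960/0.015)² = 4202.81 — call this n₀.
Finite-population correction with N = 14,058: n = n₀ / (1 + (n₀−1)/N) = 4202.81 / 1.299 = 3235.42
Round up: n = 3236.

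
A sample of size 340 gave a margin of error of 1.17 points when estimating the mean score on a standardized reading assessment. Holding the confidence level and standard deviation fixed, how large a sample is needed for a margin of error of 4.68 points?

n = 22

Margin of error scales as 1/√n, so n₂ = n₁·(E₁/E₂)².
n₂ = 340 × (1.17/4.68)² = 340 × 0.0625 = 21.25
Round up: n₂ = 22.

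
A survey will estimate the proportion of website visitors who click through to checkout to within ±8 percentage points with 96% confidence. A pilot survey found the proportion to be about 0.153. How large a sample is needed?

For a proportion with margin E = 0.08 at 96% confidence, z = 2.054.
n = p̂(1−p̂)(z/E)² = 0.153 × 0.847 × (2.054/0.08)² = 85.43
Round up: n = 86.

86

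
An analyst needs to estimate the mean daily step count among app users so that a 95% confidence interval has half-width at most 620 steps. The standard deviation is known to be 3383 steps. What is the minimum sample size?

For a mean, the margin of error is E = z·σ/√n, so n = (zσ/E)².
At 95% confidence, z = 1.960.
n = (1.960 × 3383 / 620)² = 114.38
Round up: n = 115.

115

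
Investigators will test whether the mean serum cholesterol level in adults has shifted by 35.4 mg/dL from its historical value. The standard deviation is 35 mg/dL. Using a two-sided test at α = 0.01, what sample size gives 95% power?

For a one-sample z-test, n = ((z_{α/2} + z_β)·σ/δ)².
z_{α/2} = 2.576 (two-sided α = 0.01); z_β = 1.645 (power 95% → β = 0.05).
n = (4.221 × 35 / 35.4)² = 17.42
Round up: n = 18.

n = 18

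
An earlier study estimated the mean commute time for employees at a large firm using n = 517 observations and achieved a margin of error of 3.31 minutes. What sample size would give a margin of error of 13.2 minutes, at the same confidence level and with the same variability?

Margin of error scales as 1/√n, so n₂ = n₁·(E₁/E₂)².
n₂ = 517 × (3.31/13.2)² = 517 × 0.06288 = 32.51
Round up: n₂ = 33.

33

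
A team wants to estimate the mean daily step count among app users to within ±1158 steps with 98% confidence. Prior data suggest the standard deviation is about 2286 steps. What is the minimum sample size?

n = 22

For a mean, the margin of error is E = z·σ/√n, so n = (zσ/E)².
At 98% confidence, z = 2.326.
n = (2.326 × 2286 / 1158)² = 21.08
Round up: n = 22.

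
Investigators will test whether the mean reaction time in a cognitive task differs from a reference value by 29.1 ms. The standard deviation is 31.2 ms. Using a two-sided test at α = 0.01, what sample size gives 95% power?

21

For a one-sample z-test, n = ((z_{α/2} + z_β)·σ/δ)².
z_{α/2} = 2.576 (two-sided α = 0.01); z_β = 1.645 (power 95% → β = 0.05).
n = (4.221 × 31.2 / 29.1)² = 20.48
Round up: n = 21.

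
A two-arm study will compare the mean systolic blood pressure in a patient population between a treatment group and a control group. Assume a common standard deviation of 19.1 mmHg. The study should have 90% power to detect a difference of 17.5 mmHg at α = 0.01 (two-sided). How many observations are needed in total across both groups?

For two equal groups, n per group = 2·((z_{α/2} + z_β)·σ/δ)².
z_{α/2} = 2.576; z_β = 1.282 (power 90%).
n = 2 × (3.858 × 19.1 / 17.5)² = 2 × 17.73 = 35.46
Round up: n = 36 per group.
Total across both groups: 2 × 36 = 72.

72 total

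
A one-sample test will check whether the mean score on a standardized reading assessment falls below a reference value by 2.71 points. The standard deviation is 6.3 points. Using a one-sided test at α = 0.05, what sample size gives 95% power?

For a one-sample z-test, n = ((z_α + z_β)·σ/δ)².
z_α = 1.645 (one-sided α = 0.05); z_β = 1.645 (power 95% → β = 0.05).
n = (3.290 × 6.3 / 2.71)² = 58.50
Round up: n = 59.

59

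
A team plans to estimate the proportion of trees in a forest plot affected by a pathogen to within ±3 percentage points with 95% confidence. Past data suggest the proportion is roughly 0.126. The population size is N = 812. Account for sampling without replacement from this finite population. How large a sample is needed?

For a proportion with margin E = 0.03 at 95% confidence, z = 1.960.
n = p̂(1−p̂)(z/E)² = 0.126 × 0.874 × (1.960/0.03)² = 470.06 — call this n₀.
Finite-population correction with N = 812: n = n₀ / (1 + (n₀−1)/N) = 470.06 / 1.578 = 297.88
Round up: n = 298.

298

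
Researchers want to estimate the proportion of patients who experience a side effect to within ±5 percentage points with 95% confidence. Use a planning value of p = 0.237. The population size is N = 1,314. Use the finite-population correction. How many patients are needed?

230

For a proportion with margin E = 0.05 at 95% confidence, z = 1.960.
n = p̂(1−p̂)(z/E)² = 0.237 × 0.763 × (1.960/0.05)² = 277.87 — call this n₀.
Finite-population correction with N = 1,314: n = n₀ / (1 + (n₀−1)/N) = 277.87 / 1.211 = 229.45
Round up: n = 230.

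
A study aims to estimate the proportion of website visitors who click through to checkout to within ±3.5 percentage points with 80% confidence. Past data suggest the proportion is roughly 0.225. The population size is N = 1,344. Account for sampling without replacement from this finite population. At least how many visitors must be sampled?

200

For a proportion with margin E = 0.035 at 80% confidence, z = 1.282.
n = p̂(1−p̂)(z/E)² = 0.225 × 0.775 × (1.282/0.035)² = 233.95 — call this n₀.
Finite-population correction with N = 1,344: n = n₀ / (1 + (n₀−1)/N) = 233.95 / 1.173 = 199.45
Round up: n = 200.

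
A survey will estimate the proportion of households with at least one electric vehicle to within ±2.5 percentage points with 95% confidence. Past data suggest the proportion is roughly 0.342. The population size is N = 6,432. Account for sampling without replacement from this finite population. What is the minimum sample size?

For a proportion with margin E = 0.025 at 95% confidence, z = 1.960.
n = p̂(1−p̂)(z/E)² = 0.342 × 0.658 × (1.960/0.025)² = 1383.20 — call this n₀.
Finite-population correction with N = 6,432: n = n₀ / (1 + (n₀−1)/N) = 1383.20 / 1.215 = 1138.44
Round up: n = 1139.

1139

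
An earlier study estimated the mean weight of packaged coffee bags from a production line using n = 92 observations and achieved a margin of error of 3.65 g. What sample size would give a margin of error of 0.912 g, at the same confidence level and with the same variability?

n = 1474

Margin of error scales as 1/√n, so n₂ = n₁·(E₁/E₂)².
n₂ = 92 × (3.65/0.912)² = 92 × 16.02 = 1473.84
Round up: n₂ = 1474.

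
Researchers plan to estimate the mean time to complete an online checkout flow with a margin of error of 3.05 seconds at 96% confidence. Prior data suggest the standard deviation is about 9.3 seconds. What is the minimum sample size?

For a mean, the margin of error is E = z·σ/√n, so n = (zσ/E)².
At 96% confidence, z = 2.054.
n = (2.054 × 9.3 / 3.05)² = 39.23
Round up: n = 40.

40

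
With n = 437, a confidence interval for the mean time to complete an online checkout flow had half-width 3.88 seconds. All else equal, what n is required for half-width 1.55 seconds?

2739

Margin of error scales as 1/√n, so n₂ = n₁·(E₁/E₂)².
n₂ = 437 × (3.88/1.55)² = 437 × 6.266 = 2738.24
Round up: n₂ = 2739.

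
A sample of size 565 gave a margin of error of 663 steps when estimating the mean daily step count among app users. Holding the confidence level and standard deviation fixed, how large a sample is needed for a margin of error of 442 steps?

n = 1272

Margin of error scales as 1/√n, so n₂ = n₁·(E₁/E₂)².
n₂ = 565 × (663/442)² = 565 × 2.25 = 1271.25
Round up: n₂ = 1272.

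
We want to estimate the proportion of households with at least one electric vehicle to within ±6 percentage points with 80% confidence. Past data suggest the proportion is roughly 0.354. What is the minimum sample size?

For a proportion with margin E = 0.06 at 80% confidence, z = 1.282.
n = p̂(1−p̂)(z/E)² = 0.354 × 0.646 × (1.282/0.06)² = 104.40
Round up: n = 105.

105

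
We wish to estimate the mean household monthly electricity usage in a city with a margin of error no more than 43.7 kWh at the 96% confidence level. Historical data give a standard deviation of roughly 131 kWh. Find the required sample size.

38

For a mean, the margin of error is E = z·σ/√n, so n = (zσ/E)².
At 96% confidence, z = 2.054.
n = (2.054 × 131 / 43.7)² = 37.91
Round up: n = 38.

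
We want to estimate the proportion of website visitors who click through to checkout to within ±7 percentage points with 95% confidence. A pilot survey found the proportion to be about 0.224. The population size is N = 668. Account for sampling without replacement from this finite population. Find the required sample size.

For a proportion with margin E = 0.07 at 95% confidence, z = 1.960.
n = p̂(1−p̂)(z/E)² = 0.224 × 0.776 × (1.960/0.07)² = 136.28 — call this n₀.
Finite-population correction with N = 668: n = n₀ / (1 + (n₀−1)/N) = 136.28 / 1.203 = 113.28
Round up: n = 114.

n = 114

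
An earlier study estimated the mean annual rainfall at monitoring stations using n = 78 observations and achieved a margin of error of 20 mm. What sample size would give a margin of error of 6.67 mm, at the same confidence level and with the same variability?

n = 702

Margin of error scales as 1/√n, so n₂ = n₁·(E₁/E₂)².
n₂ = 78 × (20/6.67)² = 78 × 8.991 = 701.30
Round up: n₂ = 702.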